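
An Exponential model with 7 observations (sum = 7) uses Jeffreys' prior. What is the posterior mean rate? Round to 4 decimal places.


Posterior Gamma(7, 7)
E[lambda] = 7/7 = 1.0

1.0


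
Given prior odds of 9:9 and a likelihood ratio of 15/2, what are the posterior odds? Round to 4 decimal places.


Posterior odds = prior odds * LR
Prior odds = 9/9 = 1.0
LR = 15/2 = 7.5
Posterior odds = 1.0 * 7.5 = 7.5

7.5


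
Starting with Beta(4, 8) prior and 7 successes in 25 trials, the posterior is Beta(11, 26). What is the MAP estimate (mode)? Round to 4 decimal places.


The mode of Beta(a, b) when a > 1 and b > 1 is (a-1)/(a+b-2)
= (11 - 1) / (11 + 26 - 2)
= 10 / 35
= 0.2857

0.2857


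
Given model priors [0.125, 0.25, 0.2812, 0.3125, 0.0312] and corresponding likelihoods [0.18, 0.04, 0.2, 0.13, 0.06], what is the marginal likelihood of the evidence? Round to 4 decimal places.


P(E) = sum_i P(M_i) P(E|M_i)
= 0.0225 + 0.01 + 0.0562 + 0.0406 + 0.0019
= 0.1312

0.1312


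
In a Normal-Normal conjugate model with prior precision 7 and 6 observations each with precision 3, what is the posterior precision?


Posterior precision = prior precision + n * observation precision
= 7 + 6 * 3
= 7 + 18 = 25

25


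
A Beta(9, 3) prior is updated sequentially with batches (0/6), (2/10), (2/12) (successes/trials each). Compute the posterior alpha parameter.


Sequential conjugate updating is equivalent to a single batch update.
Total successes across all batches = 4
alpha_posterior = alpha_prior + total_successes = 9 + 4
= 13

13


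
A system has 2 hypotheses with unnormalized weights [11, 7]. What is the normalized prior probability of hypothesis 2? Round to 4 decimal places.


The normalized prior is the weight divided by the total.
Total weight = 18
P(H2) = 7 / 18 = 0.3889

0.3889


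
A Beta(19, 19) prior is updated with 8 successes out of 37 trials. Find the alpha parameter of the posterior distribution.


In the Beta-Binomial conjugate update:
alpha_post = alpha_prior + successes
= 19 + 8
= 27

27


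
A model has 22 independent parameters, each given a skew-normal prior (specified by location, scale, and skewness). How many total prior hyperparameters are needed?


Each skew-normal prior needs 3 hyperparameters (location, scale, and skewness).
Total = 3 * 22 = 66

66


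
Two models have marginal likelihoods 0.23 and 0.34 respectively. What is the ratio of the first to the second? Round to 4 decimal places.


Evidence ratio = 0.23 / 0.34
= 0.6765

0.6765


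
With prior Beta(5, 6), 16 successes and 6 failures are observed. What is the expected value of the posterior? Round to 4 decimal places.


Posterior = Beta(21, 12)
E[theta] = alpha/(alpha+beta)
= 21/33 = 0.6364

0.6364


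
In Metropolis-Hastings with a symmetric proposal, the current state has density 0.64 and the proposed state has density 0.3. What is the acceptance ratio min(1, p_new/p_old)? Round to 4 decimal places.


Ratio = p_new / p_old = 0.3 / 0.64 = 0.4688
Acceptance = min(1, 0.4688) = 0.4688

0.4688


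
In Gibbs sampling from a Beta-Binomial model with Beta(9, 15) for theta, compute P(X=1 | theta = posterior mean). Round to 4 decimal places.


Posterior mean = alpha/(alpha+beta) = 9/24 = 0.375
P(X=1|theta=mean) = theta = 0.375

0.375


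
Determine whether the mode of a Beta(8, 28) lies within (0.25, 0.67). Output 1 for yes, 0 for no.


First find the mode: (a-1)/(a+b-2) = 0.2059
Is 0.2059 in (0.25, 0.67)? 0

0


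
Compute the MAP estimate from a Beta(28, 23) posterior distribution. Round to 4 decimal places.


MAP = mode of Beta distribution
= (alpha - 1)/(alpha + beta - 2)
= (28-1)/(28+23-2)
= 27/49 = 0.551

0.551


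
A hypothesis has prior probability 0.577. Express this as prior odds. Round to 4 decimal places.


Odds = P(H) / P(not H) = 0.577 / 0.423
= 1.3641

1.3641


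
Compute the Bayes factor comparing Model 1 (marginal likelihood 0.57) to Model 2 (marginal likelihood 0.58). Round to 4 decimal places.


BF12 = marginal likelihood of M1 / marginal likelihood of M2
= 0.57/0.58
= 0.9828

0.9828


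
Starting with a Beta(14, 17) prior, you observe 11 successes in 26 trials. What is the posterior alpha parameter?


For a Beta-Binomial conjugate model:
Posterior alpha = prior alpha + number of successes
= 14 + 11 = 25

25


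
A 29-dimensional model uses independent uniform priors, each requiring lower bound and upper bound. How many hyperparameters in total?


Per parameter: 2 (lower bound and upper bound).
Total = 29 * 2 = 58

58


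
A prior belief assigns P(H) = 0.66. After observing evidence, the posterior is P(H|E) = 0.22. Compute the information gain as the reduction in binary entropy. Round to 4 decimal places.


H(prior) = -0.66*log2(0.66) - 0.34*log2(0.34)
= 0.9248
H(post) = -0.22*log2(0.22) - 0.78*log2(0.78)
= 0.7602
IG = 0.9248 - 0.7602 = 0.1647

0.1647


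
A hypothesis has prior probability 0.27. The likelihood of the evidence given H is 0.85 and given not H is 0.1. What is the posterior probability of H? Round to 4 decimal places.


Using Bayes' theorem:
P(E) = 0.27 * 0.85 + 0.73 * 0.1
P(E) = 0.3025
P(H|E) = (0.27 * 0.85) / 0.3025 = 0.7587

0.7587


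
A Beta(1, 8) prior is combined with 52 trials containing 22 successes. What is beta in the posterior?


In conjugate updating:
beta_posterior = beta_prior + (n - k)
= 8 + (52 - 22)
= 8 + 30 = 38

38


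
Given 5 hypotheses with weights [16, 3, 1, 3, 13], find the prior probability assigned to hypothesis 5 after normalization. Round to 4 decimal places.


To normalize, divide each weight by the sum of all weights.
Sum = 36
Prior(H5) = 13/36 = 0.3611

0.3611


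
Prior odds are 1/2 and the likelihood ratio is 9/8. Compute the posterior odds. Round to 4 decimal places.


Posterior odds = prior odds * likelihood ratio
= (1/2) * (9/8)
= 9 / 16
= 0.5625

0.5625


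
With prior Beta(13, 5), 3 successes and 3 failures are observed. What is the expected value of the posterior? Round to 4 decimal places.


Posterior = Beta(16, 8)
E[theta] = alpha/(alpha+beta)
= 16/24 = 0.6667

0.6667


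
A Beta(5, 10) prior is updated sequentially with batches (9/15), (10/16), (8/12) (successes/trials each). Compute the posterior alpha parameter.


Sequential conjugate updating is equivalent to a single batch update.
Total successes across all batches = 27
alpha_posterior = alpha_prior + total_successes = 5 + 27
= 32

32


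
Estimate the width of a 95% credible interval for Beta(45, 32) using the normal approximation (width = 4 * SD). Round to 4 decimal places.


For Beta(a,b): Var = ab/((a+b)^2(a+b+1))
Var = 0.0031, SD = 0.0558
Approximate 95% CI width = 4 * 0.0558 = 0.2232

0.2232


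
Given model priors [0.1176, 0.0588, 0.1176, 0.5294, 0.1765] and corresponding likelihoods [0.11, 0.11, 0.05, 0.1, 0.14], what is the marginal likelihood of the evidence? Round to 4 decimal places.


P(E) = sum_i P(M_i) P(E|M_i)
= 0.0129 + 0.0065 + 0.0059 + 0.0529 + 0.0247
= 0.1029

0.1029


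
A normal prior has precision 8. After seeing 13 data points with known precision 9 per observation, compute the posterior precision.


In the conjugate normal model, precisions add:
tau_posterior = tau_prior + n * tau_data
= 8 + 13*9 = 125

125


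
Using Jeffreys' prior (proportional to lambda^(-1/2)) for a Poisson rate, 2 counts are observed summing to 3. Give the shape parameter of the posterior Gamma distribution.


Conjugate update: Gamma(prior_shape + S, prior_rate + n).
Prior shape = 0.5, prior rate = 0.
Posterior shape = 0.5 + S = 0.5 + 3 = 3.5

3.5


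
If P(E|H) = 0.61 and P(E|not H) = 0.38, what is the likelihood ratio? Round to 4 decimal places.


Likelihood ratio = P(E|H) / P(E|not H)
= 0.61 / 0.38
= 1.6053

1.6053


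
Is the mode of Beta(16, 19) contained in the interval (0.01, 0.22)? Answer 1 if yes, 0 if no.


Mode = (a-1)/(a+b-2) = 15/33 = 0.4545
Interval: (0.01, 0.22)
Contains mode? 0

0


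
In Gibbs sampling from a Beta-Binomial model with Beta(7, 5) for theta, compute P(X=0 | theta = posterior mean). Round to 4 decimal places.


Posterior mean = alpha/(alpha+beta) = 7/12 = 0.5833
P(X=0|theta=mean) = 1 - theta = 0.4167

0.4167


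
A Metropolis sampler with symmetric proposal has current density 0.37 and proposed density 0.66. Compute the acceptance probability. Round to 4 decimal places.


For symmetric proposals, acceptance = min(1, pi(x*)/pi(x))
= min(1, 0.66/0.37)
= min(1, 1.7838) = 1.0

1.0


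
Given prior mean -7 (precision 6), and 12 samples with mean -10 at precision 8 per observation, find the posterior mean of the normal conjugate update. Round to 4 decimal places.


The posterior mean is a precision-weighted average of prior and data.
Post. prec. = 6 + 96 = 102
Post. mean = (-42 + -960)/102 = -1002/102 = -9.8235

-9.8235


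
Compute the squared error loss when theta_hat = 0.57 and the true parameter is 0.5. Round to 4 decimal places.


L = (theta_hat - theta_true)^2
= (0.57 - 0.5)^2
= 0.07^2 = 0.0049

0.0049


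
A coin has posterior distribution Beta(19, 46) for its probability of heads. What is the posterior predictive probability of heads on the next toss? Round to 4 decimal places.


Posterior predictive = E[theta] = alpha/(alpha+beta)
= 19/65
= 0.2923

0.2923


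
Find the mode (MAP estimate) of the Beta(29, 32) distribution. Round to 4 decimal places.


For Beta(a,b) with a,b > 1:
Mode = (a-1)/(a+b-2) = (29-1)/(61-2)
= 28/59 = 0.4746

0.4746


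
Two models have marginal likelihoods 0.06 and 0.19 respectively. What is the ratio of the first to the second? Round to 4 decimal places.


Evidence ratio = 0.06 / 0.19
= 0.3158

0.3158


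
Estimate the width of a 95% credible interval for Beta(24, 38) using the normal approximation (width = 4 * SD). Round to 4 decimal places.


For Beta(a,b): Var = ab/((a+b)^2(a+b+1))
Var = 0.0038, SD = 0.0614
Approximate 95% CI width = 4 * 0.0614 = 0.2455

0.2455


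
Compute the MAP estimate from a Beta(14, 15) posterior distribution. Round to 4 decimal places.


MAP = mode of Beta distribution
= (alpha - 1)/(alpha + beta - 2)
= (14-1)/(14+15-2)
= 13/27 = 0.4815

0.4815


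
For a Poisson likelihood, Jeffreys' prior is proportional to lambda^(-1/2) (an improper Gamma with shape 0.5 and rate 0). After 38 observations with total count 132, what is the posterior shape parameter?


Jeffreys' prior for Poisson is proportional to lambda^(-1/2).
Posterior is Gamma(0.5 + S, 0 + n) = Gamma(0.5 + 132, 38).
Posterior shape = 0.5 + S = 0.5 + 132 = 132.5

132.5


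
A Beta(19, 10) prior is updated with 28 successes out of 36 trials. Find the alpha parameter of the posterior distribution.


In the Beta-Binomial conjugate update:
alpha_post = alpha_prior + successes
= 19 + 28
= 47

47


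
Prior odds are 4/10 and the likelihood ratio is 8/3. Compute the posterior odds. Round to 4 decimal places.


Posterior odds = prior odds * likelihood ratio
= (4/10) * (8/3)
= 32 / 30
= 1.0667

1.0667


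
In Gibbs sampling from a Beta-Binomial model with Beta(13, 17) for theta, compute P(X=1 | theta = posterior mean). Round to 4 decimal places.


Posterior mean = alpha/(alpha+beta) = 13/30 = 0.4333
P(X=1|theta=mean) = theta = 0.4333

0.4333


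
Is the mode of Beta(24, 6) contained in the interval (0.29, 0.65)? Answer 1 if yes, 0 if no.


Mode = (a-1)/(a+b-2) = 23/28 = 0.8214
Interval: (0.29, 0.65)
Contains mode? 0

0


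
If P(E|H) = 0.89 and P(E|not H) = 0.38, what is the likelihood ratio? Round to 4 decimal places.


Likelihood ratio = P(E|H) / P(E|not H)
= 0.89 / 0.38
= 2.3421

2.3421


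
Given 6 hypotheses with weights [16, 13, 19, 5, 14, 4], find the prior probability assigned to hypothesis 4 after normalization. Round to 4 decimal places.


To normalize, divide each weight by the sum of all weights.
Sum = 71
Prior(H4) = 5/71 = 0.0704

0.0704


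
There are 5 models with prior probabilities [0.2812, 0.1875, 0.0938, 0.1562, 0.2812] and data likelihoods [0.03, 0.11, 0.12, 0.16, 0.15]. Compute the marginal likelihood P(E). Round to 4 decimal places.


P(E) = sum over models of P(M_i) * P(E|M_i)
= 0.2812*0.03 + 0.1875*0.11 + 0.0938*0.12 + 0.1562*0.16 + 0.2812*0.15
= 0.1075

0.1075


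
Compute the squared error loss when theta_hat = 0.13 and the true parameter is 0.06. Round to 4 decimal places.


L = (theta_hat - theta_true)^2
= (0.13 - 0.06)^2
= 0.07^2 = 0.0049

0.0049


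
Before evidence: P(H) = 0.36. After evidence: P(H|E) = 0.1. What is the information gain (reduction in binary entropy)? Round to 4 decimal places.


Prior entropy = 0.9427
Posterior entropy = 0.469
Information gain = 0.9427 - 0.469 = 0.4737

0.4737


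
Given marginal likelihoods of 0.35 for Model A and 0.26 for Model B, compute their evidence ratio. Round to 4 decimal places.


Ratio = ML(A) / ML(B) = 0.35/0.26
= 1.3462

1.3462


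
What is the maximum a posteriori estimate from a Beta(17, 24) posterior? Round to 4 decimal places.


The MAP estimate equals the mode of the distribution.
Mode of Beta(a,b) = (a-1)/(a+b-2)
= 16/39
= 0.4103

0.4103


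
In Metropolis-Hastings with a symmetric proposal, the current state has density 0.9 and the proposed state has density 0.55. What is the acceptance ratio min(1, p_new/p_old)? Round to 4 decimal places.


Ratio = p_new / p_old = 0.55 / 0.9 = 0.6111
Acceptance = min(1, 0.6111) = 0.6111

0.6111


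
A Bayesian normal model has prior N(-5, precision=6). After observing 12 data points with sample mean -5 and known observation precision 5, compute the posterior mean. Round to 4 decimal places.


Posterior mean = (prior_precision * prior_mean + n * data_precision * data_mean) / (prior_precision + n * data_precision)
Numerator = 6*-5 + 12*5*-5 = -330
Denominator = 6 + 12*5 = 66
Posterior mean = -5.0

-5.0


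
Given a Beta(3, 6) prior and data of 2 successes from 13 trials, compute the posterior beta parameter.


Number of failures = 13 - 2 = 11
Posterior beta = 6 + 11 = 17

17


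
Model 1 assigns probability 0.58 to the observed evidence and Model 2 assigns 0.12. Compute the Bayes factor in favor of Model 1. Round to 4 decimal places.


BF = P(data|M1) / P(data|M2)
= 0.58 / 0.12 = 4.8333

4.8333


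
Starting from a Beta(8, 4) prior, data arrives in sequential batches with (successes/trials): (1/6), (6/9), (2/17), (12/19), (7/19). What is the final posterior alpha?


In sequential Bayesian updating, we sum all successes.
Total successes = 28
Final alpha = 8 + 28 = 36

36


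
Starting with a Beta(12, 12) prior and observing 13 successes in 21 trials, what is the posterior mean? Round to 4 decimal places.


Posterior parameters: alpha = 12 + 13 = 25
beta = 12 + 8 = 20
Posterior mean = alpha / (alpha + beta) = 25 / 45
= 0.5556

0.5556


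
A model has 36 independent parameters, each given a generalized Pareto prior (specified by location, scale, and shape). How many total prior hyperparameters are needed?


Each generalized Pareto prior needs 3 hyperparameters (location, scale, and shape).
Total = 3 * 36 = 108

108


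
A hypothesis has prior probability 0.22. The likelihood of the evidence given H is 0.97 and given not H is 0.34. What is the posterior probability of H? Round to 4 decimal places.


Using Bayes' theorem:
P(E) = 0.22 * 0.97 + 0.78 * 0.34
P(E) = 0.4786
P(H|E) = (0.22 * 0.97) / 0.4786 = 0.4459

0.4459


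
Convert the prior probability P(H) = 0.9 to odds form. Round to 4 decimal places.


P(not H) = 1 - 0.9 = 0.1
Odds = 0.9 / 0.1 = 9.0

9.0


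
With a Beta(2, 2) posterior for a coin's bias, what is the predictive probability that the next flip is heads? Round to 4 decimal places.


The predictive probability equals the posterior mean.
P(next = heads) = alpha / (alpha + beta)
= 2 / 4 = 0.5

0.5


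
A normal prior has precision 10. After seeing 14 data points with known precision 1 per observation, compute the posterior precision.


In the conjugate normal model, precisions add:
tau_posterior = tau_prior + n * tau_data
= 10 + 14*1 = 24

24


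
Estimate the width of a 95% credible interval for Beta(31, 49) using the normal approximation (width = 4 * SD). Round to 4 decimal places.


For Beta(a,b): Var = ab/((a+b)^2(a+b+1))
Var = 0.0029, SD = 0.0541
Approximate 95% CI width = 4 * 0.0541 = 0.2165

0.2165


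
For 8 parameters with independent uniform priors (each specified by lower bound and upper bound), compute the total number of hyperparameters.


A uniform prior has 2 hyperparameters per parameter.
Total = 8 * 2 = 16

16


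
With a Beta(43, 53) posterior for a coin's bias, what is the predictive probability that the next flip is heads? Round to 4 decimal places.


The predictive probability equals the posterior mean.
P(next = heads) = alpha / (alpha + beta)
= 43 / 96 = 0.4479

0.4479


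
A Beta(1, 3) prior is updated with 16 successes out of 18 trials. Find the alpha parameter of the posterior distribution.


In the Beta-Binomial conjugate update:
alpha_post = alpha_prior + successes
= 1 + 16
= 17

17


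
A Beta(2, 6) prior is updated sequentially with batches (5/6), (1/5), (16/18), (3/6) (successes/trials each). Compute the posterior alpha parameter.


Sequential conjugate updating is equivalent to a single batch update.
Total successes across all batches = 25
alpha_posterior = alpha_prior + total_successes = 2 + 25
= 27

27


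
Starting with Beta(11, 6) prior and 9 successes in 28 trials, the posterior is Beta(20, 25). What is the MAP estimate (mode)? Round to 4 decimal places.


The mode of Beta(a, b) when a > 1 and b > 1 is (a-1)/(a+b-2)
= (20 - 1) / (20 + 25 - 2)
= 19 / 43
= 0.4419

0.4419


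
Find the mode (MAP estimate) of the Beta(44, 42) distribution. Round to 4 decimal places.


For Beta(a,b) with a,b > 1:
Mode = (a-1)/(a+b-2) = (44-1)/(86-2)
= 43/84 = 0.5119

0.5119


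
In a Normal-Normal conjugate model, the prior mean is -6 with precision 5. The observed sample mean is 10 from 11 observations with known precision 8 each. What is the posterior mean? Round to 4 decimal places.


Posterior precision = tau0 + n*tau = 5 + 11*8 = 93
Posterior mean = (tau0*mu0 + n*tau*xbar) / posterior_precision
= (5*-6 + 11*8*10) / 93
= 850 / 93 = 9.1398

9.1398


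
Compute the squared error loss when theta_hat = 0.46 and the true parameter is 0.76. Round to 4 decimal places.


L = (theta_hat - theta_true)^2
= (0.46 - 0.76)^2
= -0.3^2 = 0.09

0.09


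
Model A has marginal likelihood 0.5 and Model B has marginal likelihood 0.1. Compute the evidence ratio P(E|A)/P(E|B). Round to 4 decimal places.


Evidence ratio = P(E|A) / P(E|B)
= 0.5 / 0.1
= 5.0

5.0


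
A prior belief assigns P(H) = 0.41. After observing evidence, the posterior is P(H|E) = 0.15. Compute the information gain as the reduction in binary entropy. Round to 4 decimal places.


H(prior) = -0.41*log2(0.41) - 0.59*log2(0.59)
= 0.9765
H(post) = -0.15*log2(0.15) - 0.85*log2(0.85)
= 0.6098
IG = 0.9765 - 0.6098 = 0.3667

0.3667


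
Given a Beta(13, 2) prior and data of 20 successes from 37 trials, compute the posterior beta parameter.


Number of failures = 37 - 20 = 17
Posterior beta = 2 + 17 = 19

19


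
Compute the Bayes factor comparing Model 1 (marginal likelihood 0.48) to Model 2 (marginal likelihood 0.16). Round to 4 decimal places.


BF12 = marginal likelihood of M1 / marginal likelihood of M2
= 0.48/0.16
= 3.0

3.0


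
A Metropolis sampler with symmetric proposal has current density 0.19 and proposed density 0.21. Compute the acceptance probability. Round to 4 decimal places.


For symmetric proposals, acceptance = min(1, pi(x*)/pi(x))
= min(1, 0.21/0.19)
= min(1, 1.1053) = 1.0

1.0


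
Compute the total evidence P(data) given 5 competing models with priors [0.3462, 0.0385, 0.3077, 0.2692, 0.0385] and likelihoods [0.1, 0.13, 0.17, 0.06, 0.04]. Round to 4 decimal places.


Marginal likelihood = sum P(model_i) * P(data|model_i)
Model 1: 0.3462 * 0.1 = 0.0346
Model 2: 0.0385 * 0.13 = 0.005
Model 3: 0.3077 * 0.17 = 0.0523
Model 4: 0.2692 * 0.06 = 0.0162
Model 5: 0.0385 * 0.04 = 0.0015
Total = 0.1096

0.1096


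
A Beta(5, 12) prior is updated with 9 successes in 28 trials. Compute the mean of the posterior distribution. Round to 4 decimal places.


After update: Beta(14, 31)
Mean = 14 / (14 + 31) = 14 / 45
= 0.3111

0.3111


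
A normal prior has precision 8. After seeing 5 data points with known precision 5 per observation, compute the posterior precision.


In the conjugate normal model, precisions add:
tau_posterior = tau_prior + n * tau_data
= 8 + 5*5 = 33

33


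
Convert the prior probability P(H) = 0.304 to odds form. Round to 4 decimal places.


P(not H) = 1 - 0.304 = 0.696
Odds = 0.304 / 0.696 = 0.4368

0.4368


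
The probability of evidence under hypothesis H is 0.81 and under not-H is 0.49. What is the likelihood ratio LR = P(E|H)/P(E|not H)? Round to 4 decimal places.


LR = 0.81 / 0.49
= 1.6531

1.6531


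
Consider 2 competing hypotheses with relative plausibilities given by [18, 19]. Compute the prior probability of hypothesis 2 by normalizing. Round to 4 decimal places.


Sum of weights = 18 + 19 = 37
Normalized prior for H2 = 19 / 37
= 0.5135

0.5135


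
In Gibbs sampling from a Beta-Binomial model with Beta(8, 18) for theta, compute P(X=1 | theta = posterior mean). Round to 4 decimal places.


Posterior mean = alpha/(alpha+beta) = 8/26 = 0.3077
P(X=1|theta=mean) = theta = 0.3077

0.3077


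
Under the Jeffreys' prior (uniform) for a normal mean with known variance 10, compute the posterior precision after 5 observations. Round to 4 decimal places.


Prior precision = 0 (flat prior).
Post. prec. = 0 + n/var = 5/10 = 0.5

0.5


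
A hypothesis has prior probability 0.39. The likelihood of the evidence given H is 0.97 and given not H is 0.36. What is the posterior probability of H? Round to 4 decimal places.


Using Bayes' theorem:
P(E) = 0.39 * 0.97 + 0.61 * 0.36
P(E) = 0.5979
P(H|E) = (0.39 * 0.97) / 0.5979 = 0.6327

0.6327


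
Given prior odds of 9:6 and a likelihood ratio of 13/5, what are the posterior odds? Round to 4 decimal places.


Posterior odds = prior odds * LR
Prior odds = 9/6 = 1.5
LR = 13/5 = 2.6
Posterior odds = 1.5 * 2.6 = 3.9

3.9


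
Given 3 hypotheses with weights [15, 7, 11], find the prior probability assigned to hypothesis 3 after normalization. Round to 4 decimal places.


To normalize, divide each weight by the sum of all weights.
Sum = 33
Prior(H3) = 11/33 = 0.3333

0.3333


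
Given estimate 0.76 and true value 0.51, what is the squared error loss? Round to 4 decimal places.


Squared error = (estimate - true)^2
Difference = 0.25
Loss = 0.25^2 = 0.0625

0.0625


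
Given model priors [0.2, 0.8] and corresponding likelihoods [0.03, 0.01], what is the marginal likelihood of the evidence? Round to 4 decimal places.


P(E) = sum_i P(M_i) P(E|M_i)
= 0.006 + 0.008
= 0.014

0.014


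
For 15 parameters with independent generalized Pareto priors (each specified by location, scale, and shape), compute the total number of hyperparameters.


A generalized Pareto prior has 3 hyperparameters per parameter.
Total = 15 * 3 = 45

45


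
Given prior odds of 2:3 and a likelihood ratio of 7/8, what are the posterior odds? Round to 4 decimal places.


Posterior odds = prior odds * LR
Prior odds = 2/3 = 0.6667
LR = 7/8 = 0.875
Posterior odds = 0.6667 * 0.875 = 0.5833

0.5833


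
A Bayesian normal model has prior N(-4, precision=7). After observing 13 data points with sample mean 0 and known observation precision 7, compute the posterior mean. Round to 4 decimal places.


Posterior mean = (prior_precision * prior_mean + n * data_precision * data_mean) / (prior_precision + n * data_precision)
Numerator = 7*-4 + 13*7*0 = -28
Denominator = 7 + 13*7 = 98
Posterior mean = -0.2857

-0.2857


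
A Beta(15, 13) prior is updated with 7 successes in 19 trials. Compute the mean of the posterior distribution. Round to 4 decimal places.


After update: Beta(22, 25)
Mean = 22 / (22 + 25) = 22 / 47
= 0.4681

0.4681


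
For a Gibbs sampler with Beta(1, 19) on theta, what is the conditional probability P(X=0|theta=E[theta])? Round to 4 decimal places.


E[theta] = 1/(1+19) = 0.05
P(X=0|theta) = 1 - theta = 0.95

0.95


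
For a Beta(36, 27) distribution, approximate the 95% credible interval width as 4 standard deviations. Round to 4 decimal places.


Variance of Beta(a,b) = ab / ((a+b)^2 * (a+b+1))
= 36*27 / ((63)^2 * 64)
= 0.0038
SD = sqrt(0.0038) = 0.0619
Width = 4 * SD = 0.2474

0.2474


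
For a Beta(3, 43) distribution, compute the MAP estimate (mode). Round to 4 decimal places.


MAP = mode = (a-1)/(a+b-2)
= (3-1)/(3+43-2)
= 2/44 = 0.0455

0.0455


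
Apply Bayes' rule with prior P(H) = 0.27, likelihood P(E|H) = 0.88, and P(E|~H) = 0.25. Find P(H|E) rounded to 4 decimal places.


Step 1: Compute marginal P(E) = P(E|H)P(H) + P(E|~H)P(~H)
= 0.88*0.27 + 0.25*0.73 = 0.4201
Step 2: P(H|E) = P(E|H)P(H)/P(E) = 0.2376/0.4201
= 0.5656

0.5656


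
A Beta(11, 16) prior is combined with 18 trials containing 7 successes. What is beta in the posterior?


In conjugate updating:
beta_posterior = beta_prior + (n - k)
= 16 + (18 - 7)
= 16 + 11 = 27

27


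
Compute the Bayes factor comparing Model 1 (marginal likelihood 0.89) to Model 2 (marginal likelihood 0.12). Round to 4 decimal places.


BF12 = marginal likelihood of M1 / marginal likelihood of M2
= 0.89/0.12
= 7.4167

7.4167


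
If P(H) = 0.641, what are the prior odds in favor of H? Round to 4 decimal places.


Prior odds = P(H) / (1 - P(H))
= 0.641 / 0.359
= 1.7855

1.7855


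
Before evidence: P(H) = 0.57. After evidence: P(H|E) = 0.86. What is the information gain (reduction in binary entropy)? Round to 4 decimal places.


Prior entropy = 0.9858
Posterior entropy = 0.5842
Information gain = 0.9858 - 0.5842 = 0.4016

0.4016


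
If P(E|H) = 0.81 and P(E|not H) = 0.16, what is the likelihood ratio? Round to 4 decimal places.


Likelihood ratio = P(E|H) / P(E|not H)
= 0.81 / 0.16
= 5.0625

5.0625


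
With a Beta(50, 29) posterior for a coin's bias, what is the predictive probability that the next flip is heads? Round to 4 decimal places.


The predictive probability equals the posterior mean.
P(next = heads) = alpha / (alpha + beta)
= 50 / 79 = 0.6329

0.6329


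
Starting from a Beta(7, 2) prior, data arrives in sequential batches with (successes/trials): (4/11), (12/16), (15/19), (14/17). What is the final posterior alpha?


In sequential Bayesian updating, we sum all successes.
Total successes = 45
Final alpha = 7 + 45 = 52

52


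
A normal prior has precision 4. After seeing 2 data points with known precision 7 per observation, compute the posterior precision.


In the conjugate normal model, precisions add:
tau_posterior = tau_prior + n * tau_data
= 4 + 2*7 = 18

18


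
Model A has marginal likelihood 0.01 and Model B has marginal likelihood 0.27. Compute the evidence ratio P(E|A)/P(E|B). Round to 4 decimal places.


Evidence ratio = P(E|A) / P(E|B)
= 0.01 / 0.27
= 0.037

0.037


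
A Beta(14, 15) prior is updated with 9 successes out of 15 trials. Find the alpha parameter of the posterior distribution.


In the Beta-Binomial conjugate update:
alpha_post = alpha_prior + successes
= 14 + 9
= 23

23


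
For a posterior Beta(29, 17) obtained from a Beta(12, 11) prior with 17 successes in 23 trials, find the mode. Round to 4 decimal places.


Mode = (alpha - 1) / (alpha + beta - 2)
= 28 / 44
= 0.6364

0.6364


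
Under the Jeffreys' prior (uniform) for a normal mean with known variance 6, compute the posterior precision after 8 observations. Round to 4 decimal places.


Prior precision = 0 (flat prior).
Post. prec. = 0 + n/var = 8/6 = 1.3333

1.3333


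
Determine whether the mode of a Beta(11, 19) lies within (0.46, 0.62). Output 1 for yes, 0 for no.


First find the mode: (a-1)/(a+b-2) = 0.3571
Is 0.3571 in (0.46, 0.62)? 0

0


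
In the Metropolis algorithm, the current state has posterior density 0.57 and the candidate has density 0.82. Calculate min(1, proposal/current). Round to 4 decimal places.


Ratio = 0.82/0.57 = 1.4386
Acceptance probability = min(1, 1.4386)
= 1.0

1.0


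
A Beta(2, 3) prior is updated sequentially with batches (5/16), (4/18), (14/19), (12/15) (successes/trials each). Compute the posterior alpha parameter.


Sequential conjugate updating is equivalent to a single batch update.
Total successes across all batches = 35
alpha_posterior = alpha_prior + total_successes = 2 + 35
= 37

37


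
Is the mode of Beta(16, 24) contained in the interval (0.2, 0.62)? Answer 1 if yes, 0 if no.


Mode = (a-1)/(a+b-2) = 15/38 = 0.3947
Interval: (0.2, 0.62)
Contains mode? 1

1


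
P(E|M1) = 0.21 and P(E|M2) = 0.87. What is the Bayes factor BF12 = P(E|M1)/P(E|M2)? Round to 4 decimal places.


Bayes factor BF12 = P(E|M1) / P(E|M2)
= 0.21 / 0.87
= 0.2414

0.2414


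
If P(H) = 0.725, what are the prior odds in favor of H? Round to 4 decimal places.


Prior odds = P(H) / (1 - P(H))
= 0.725 / 0.275
= 2.6364

2.6364


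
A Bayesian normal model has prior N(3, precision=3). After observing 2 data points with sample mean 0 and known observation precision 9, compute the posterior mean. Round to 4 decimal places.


Posterior mean = (prior_precision * prior_mean + n * data_precision * data_mean) / (prior_precision + n * data_precision)
Numerator = 3*3 + 2*9*0 = 9
Denominator = 3 + 2*9 = 21
Posterior mean = 0.4286

0.4286


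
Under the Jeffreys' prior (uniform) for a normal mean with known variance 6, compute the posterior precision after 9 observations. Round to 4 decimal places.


Prior precision = 0 (flat prior).
Post. prec. = 0 + n/var = 9/6 = 1.5

1.5


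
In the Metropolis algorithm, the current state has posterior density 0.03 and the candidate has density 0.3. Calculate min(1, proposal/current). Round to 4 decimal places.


Ratio = 0.3/0.03 = 10.0
Acceptance probability = min(1, 10.0)
= 1.0

1.0


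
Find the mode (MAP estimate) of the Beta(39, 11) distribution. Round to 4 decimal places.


For Beta(a,b) with a,b > 1:
Mode = (a-1)/(a+b-2) = (39-1)/(50-2)
= 38/48 = 0.7917

0.7917


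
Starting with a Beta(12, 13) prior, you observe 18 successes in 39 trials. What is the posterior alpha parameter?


For a Beta-Binomial conjugate model:
Posterior alpha = prior alpha + number of successes
= 12 + 18 = 30

30


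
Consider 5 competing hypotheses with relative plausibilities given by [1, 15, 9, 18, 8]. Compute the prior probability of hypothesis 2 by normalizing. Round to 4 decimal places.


Sum of weights = 1 + 15 + 9 + 18 + 8 = 51
Normalized prior for H2 = 15 / 51
= 0.2941

0.2941


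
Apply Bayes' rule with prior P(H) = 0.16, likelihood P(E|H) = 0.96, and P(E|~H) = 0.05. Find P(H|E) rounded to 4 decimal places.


Step 1: Compute marginal P(E) = P(E|H)P(H) + P(E|~H)P(~H)
= 0.96*0.16 + 0.05*0.84 = 0.1956
Step 2: P(H|E) = P(E|H)P(H)/P(E) = 0.1536/0.1956
= 0.7853

0.7853


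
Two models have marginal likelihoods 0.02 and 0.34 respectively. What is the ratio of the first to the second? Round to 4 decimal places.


Evidence ratio = 0.02 / 0.34
= 0.0588

0.0588


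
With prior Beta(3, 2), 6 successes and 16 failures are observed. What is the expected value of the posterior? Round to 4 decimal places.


Posterior = Beta(9, 18)
E[theta] = alpha/(alpha+beta)
= 9/27 = 0.3333

0.3333


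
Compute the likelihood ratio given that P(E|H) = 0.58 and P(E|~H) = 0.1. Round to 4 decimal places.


LR = P(E|H) / P(E|~H)
= 0.58 / 0.1 = 5.8

5.8


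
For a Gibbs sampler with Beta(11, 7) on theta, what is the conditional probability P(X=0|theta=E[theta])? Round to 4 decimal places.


E[theta] = 11/(11+7) = 0.6111
P(X=0|theta) = 1 - theta = 0.3889

0.3889


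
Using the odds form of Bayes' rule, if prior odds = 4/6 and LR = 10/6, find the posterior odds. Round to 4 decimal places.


Bayes' rule in odds form: posterior odds = prior odds * LR
= (4 * 10) / (6 * 6)
= 40/36 = 1.1111

1.1111


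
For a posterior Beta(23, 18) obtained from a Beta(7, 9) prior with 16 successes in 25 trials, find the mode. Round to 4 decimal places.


Mode = (alpha - 1) / (alpha + beta - 2)
= 22 / 39
= 0.5641

0.5641


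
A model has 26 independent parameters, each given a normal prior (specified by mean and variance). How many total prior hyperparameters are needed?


Each normal prior needs 2 hyperparameters (mean and variance).
Total = 2 * 26 = 52

52


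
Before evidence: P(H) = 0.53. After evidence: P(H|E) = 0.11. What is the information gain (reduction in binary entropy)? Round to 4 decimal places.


Prior entropy = 0.9974
Posterior entropy = 0.4999
Information gain = 0.9974 - 0.4999 = 0.4975

0.4975


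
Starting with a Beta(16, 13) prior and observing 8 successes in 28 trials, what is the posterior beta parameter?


Posterior beta = prior beta + failures
Failures = 28 - 8 = 20
beta_post = 13 + 20 = 33

33


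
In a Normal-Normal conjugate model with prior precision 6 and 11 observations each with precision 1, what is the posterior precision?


Posterior precision = prior precision + n * observation precision
= 6 + 11 * 1
= 6 + 11 = 17

17


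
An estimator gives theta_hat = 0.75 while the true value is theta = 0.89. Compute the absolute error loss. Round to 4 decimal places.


The absolute error loss is |theta_hat - theta|
= |0.75 - 0.89|
= 0.14

0.14


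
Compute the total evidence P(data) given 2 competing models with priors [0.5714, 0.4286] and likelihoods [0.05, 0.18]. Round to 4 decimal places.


Marginal likelihood = sum P(model_i) * P(data|model_i)
Model 1: 0.5714 * 0.05 = 0.0286
Model 2: 0.4286 * 0.18 = 0.0771
Total = 0.1057

0.1057


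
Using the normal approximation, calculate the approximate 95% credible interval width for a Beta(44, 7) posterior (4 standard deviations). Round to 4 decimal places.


Var(Beta) = 44*7/(51^2 * 52) = 0.0023
SD = 0.0477
Width ~ 4*SD = 0.1909

0.1909


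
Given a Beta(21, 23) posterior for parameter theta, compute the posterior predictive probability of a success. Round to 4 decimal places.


For a Beta-Bernoulli model, the predictive probability is the mean:
P(success) = 21/(21+23) = 21/44 = 0.4773

0.4773


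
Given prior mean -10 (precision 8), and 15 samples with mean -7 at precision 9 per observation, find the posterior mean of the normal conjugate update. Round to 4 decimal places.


The posterior mean is a precision-weighted average of prior and data.
Post. prec. = 8 + 135 = 143
Post. mean = (-80 + -945)/143 = -1025/143 = -7.1678

-7.1678


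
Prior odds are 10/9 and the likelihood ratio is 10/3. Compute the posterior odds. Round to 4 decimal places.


Posterior odds = prior odds * likelihood ratio
= (10/9) * (10/3)
= 100 / 27
= 3.7037

3.7037


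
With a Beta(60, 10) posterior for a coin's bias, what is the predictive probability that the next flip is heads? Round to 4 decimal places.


The predictive probability equals the posterior mean.
P(next = heads) = alpha / (alpha + beta)
= 60 / 70 = 0.8571

0.8571


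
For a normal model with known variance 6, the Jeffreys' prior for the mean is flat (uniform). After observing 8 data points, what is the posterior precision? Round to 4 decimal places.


Jeffreys' prior for normal mean (known variance) is flat.
Prior precision = 0.
Posterior precision = prior_prec + n/sigma^2 = 0 + 8/6
= 1.3333

1.3333


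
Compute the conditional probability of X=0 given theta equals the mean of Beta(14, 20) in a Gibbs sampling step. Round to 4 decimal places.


Mean of Beta(14, 20) = 0.4118
P(X=0 | theta=0.4118) = 0.5882

0.5882


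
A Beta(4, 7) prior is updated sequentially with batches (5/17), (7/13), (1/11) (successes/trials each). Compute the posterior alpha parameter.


Sequential conjugate updating is equivalent to a single batch update.
Total successes across all batches = 13
alpha_posterior = alpha_prior + total_successes = 4 + 13
= 17

17


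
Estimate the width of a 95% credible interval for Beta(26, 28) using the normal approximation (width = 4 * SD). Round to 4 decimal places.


For Beta(a,b): Var = ab/((a+b)^2(a+b+1))
Var = 0.0045, SD = 0.0674
Approximate 95% CI width = 4 * 0.0674 = 0.2695

0.2695


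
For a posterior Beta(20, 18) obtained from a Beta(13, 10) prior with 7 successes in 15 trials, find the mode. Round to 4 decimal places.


Mode = (alpha - 1) / (alpha + beta - 2)
= 19 / 36
= 0.5278

0.5278


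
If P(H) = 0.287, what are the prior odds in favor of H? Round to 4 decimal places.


Prior odds = P(H) / (1 - P(H))
= 0.287 / 0.713
= 0.4025

0.4025


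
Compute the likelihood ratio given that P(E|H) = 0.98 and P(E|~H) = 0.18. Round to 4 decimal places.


LR = P(E|H) / P(E|~H)
= 0.98 / 0.18 = 5.4444

5.4444


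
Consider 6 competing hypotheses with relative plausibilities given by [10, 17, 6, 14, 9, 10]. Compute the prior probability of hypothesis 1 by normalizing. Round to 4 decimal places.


Sum of weights = 10 + 17 + 6 + 14 + 9 + 10 = 66
Normalized prior for H1 = 10 / 66
= 0.1515

0.1515


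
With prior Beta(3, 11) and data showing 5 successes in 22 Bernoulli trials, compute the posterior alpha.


Conjugate update: alpha_posterior = alpha_prior + k
= 3 + 5 = 8

8


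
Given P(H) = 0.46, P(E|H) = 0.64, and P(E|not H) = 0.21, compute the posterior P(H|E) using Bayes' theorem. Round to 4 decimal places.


By Bayes' theorem: P(H|E) = P(E|H)*P(H) / P(E)
P(E) = P(E|H)*P(H) + P(E|not H)*P(not H)
P(E) = 0.64*0.46 + 0.21*0.54 = 0.4078
P(H|E) = 0.64*0.46 / 0.4078 = 0.7219

0.7219


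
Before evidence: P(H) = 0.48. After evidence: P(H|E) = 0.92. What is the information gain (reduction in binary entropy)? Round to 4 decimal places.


Prior entropy = 0.9988
Posterior entropy = 0.4022
Information gain = 0.9988 - 0.4022 = 0.5967

0.5967


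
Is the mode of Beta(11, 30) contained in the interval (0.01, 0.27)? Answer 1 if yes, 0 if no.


Mode = (a-1)/(a+b-2) = 10/39 = 0.2564
Interval: (0.01, 0.27)
Contains mode? 1

1


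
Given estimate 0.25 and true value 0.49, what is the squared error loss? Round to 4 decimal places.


Squared error = (estimate - true)^2
Difference = -0.24
Loss = -0.24^2 = 0.0576

0.0576


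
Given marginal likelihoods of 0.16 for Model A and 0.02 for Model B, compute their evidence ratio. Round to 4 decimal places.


Ratio = ML(A) / ML(B) = 0.16/0.02
= 8.0

8.0


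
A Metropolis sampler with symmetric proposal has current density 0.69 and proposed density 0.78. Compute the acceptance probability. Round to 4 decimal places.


For symmetric proposals, acceptance = min(1, pi(x*)/pi(x))
= min(1, 0.78/0.69)
= min(1, 1.1304) = 1.0

1.0


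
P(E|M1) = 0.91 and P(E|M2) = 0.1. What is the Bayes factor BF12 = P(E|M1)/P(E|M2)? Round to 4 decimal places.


Bayes factor BF12 = P(E|M1) / P(E|M2)
= 0.91 / 0.1
= 9.1

9.1


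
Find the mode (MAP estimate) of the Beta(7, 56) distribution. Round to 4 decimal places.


For Beta(a,b) with a,b > 1:
Mode = (a-1)/(a+b-2) = (7-1)/(63-2)
= 6/61 = 0.0984

0.0984


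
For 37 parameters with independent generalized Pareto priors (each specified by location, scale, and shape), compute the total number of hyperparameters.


A generalized Pareto prior has 3 hyperparameters per parameter.
Total = 37 * 3 = 111

111


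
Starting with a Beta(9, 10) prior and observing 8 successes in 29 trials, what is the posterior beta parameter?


Posterior beta = prior beta + failures
Failures = 29 - 8 = 21
beta_post = 10 + 21 = 31

31
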